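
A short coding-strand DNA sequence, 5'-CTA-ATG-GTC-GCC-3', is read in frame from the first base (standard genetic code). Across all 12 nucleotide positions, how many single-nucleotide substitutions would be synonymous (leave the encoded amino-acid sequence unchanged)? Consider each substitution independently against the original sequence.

Codon 1 (CTA, Leu): 4 synonymous substitutions.
Codon 2 (ATG, Met): 0 synonymous substitutions.
Codon 3 (GTC, Val): 3 synonymous substitutions.
Codon 4 (GCC, Ala): 3 synonymous substitutions.
Total: 4 + 0 + 3 + 3 = 10.

10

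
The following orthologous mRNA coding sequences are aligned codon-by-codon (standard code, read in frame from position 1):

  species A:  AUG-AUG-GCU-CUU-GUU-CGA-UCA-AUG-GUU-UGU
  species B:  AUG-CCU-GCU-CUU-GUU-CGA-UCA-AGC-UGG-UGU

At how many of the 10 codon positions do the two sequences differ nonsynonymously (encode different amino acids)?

Codon 1: AUG Met / AUG Met — identical.
Codon 2: AUG Met / CCU Pro — nonsynonymous.
Codon 3: GCU Ala / GCU Ala — identical.
Codon 4: CUU Leu / CUU Leu — identical.
Codon 5: GUU Val / GUU Val — identical.
Codon 6: CGA Arg / CGA Arg — identical.
Codon 7: UCA Ser / UCA Ser — identical.
Codon 8: AUG Met / AGC Ser — nonsynonymous.
Codon 9: GUU Val / UGG Trp — nonsynonymous.
Codon 10: UGU Cys / UGU Cys — identical.
Nonsynonymous differences: 3.

3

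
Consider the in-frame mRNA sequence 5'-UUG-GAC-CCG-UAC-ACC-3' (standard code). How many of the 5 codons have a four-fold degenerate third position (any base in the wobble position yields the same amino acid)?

2

Codon 1 UUG (Leu): third position 2-fold.
Codon 2 GAC (Asp): third position 2-fold.
Codon 3 CCG (Pro): third position 4-fold.
Codon 4 UAC (Tyr): third position 2-fold.
Codon 5 ACC (Thr): third position 4-fold.
Four-fold degenerate third positions: 2.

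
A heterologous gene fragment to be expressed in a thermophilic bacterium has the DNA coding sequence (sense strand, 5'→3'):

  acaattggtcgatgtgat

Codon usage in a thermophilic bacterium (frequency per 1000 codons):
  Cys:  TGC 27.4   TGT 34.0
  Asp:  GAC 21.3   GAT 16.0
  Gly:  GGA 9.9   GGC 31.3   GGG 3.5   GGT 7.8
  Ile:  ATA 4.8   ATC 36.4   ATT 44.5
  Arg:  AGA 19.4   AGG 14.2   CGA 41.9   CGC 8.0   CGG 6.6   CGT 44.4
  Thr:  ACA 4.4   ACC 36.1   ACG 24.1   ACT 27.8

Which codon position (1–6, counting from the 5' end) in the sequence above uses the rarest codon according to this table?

Codon 1 ACA (Thr): 4.4 per 1000.
Codon 2 ATT (Ile): 44.5 per 1000.
Codon 3 GGT (Gly): 7.8 per 1000.
Codon 4 CGA (Arg): 41.9 per 1000.
Codon 5 TGT (Cys): 34.0 per 1000.
Codon 6 GAT (Asp): 16.0 per 1000.
Lowest frequency is 4.4 at codon 1.

1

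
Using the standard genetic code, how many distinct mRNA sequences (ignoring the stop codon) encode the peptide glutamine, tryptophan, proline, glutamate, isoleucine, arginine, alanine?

1152

Gln: 2 codons.
Trp: 1 codon.
Pro: 4 codons.
Glu: 2 codons.
Ile: 3 codons.
Arg: 6 codons.
Ala: 4 codons.
2 × 1 × 4 × 2 × 3 × 6 × 4 = 1152.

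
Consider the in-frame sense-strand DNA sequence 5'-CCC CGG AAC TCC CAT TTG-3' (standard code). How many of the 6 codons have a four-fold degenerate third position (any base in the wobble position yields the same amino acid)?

Codon 1 CCC (Pro): third position 4-fold.
Codon 2 CGG (Arg): third position 4-fold.
Codon 3 AAC (Asn): third position 2-fold.
Codon 4 TCC (Ser): third position 4-fold.
Codon 5 CAT (His): third position 2-fold.
Codon 6 TTG (Leu): third position 2-fold.
Four-fold degenerate third positions: 3.

3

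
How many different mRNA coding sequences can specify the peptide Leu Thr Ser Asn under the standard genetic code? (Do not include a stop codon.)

288

Leu: 6 codons.
Thr: 4 codons.
Ser: 6 codons.
Asn: 2 codons.
6 × 4 × 6 × 2 = 288.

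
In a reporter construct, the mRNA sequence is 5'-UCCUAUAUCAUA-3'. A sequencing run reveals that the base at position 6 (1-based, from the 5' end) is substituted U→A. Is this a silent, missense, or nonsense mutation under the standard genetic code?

Position 6 falls in codon 2: UAU → Tyr.
After the substitution the codon is UAA → Stop.
The new codon is a stop codon, so this is a nonsense mutation.

nonsense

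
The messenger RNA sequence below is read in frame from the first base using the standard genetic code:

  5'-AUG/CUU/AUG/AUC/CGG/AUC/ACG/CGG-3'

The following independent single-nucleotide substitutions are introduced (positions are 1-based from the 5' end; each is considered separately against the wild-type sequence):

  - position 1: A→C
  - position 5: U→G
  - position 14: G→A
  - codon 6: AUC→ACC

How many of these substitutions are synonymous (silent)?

0

Codon 1: AUG (Met) → CUG (Leu) — missense.
Codon 2: CUU (Leu) → CGU (Arg) — missense.
Codon 5: CGG (Arg) → CAG (Gln) — missense.
Codon 6: AUC (Ile) → ACC (Thr) — missense.
Synonymous: 0 of 4.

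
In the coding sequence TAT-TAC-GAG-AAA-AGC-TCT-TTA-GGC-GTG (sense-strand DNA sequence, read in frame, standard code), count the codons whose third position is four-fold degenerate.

Codon 1 TAT (Tyr): third position 2-fold.
Codon 2 TAC (Tyr): third position 2-fold.
Codon 3 GAG (Glu): third position 2-fold.
Codon 4 AAA (Lys): third position 2-fold.
Codon 5 AGC (Ser): third position 2-fold.
Codon 6 TCT (Ser): third position 4-fold.
Codon 7 TTA (Leu): third position 2-fold.
Codon 8 GGC (Gly): third position 4-fold.
Codon 9 GTG (Val): third position 4-fold.
Four-fold degenerate third positions: 3.

3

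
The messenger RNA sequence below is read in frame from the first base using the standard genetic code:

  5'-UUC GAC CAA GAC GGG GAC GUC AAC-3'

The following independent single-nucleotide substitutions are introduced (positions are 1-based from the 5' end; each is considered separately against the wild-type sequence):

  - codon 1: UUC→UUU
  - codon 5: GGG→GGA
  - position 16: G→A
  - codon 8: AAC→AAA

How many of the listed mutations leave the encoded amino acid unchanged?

2

Codon 1: UUC (Phe) → UUU (Phe) — synonymous.
Codon 5: GGG (Gly) → GGA (Gly) — synonymous.
Codon 6: GAC (Asp) → AAC (Asn) — missense.
Codon 8: AAC (Asn) → AAA (Lys) — missense.
Synonymous: 2 of 4.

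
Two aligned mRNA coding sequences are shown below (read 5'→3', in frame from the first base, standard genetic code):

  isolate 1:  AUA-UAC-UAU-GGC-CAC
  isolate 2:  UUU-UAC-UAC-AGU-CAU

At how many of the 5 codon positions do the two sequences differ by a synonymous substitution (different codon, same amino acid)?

2

Codon 1: AUA Ile / UUU Phe — nonsynonymous.
Codon 2: UAC Tyr / UAC Tyr — identical.
Codon 3: UAU Tyr / UAC Tyr — synonymous.
Codon 4: GGC Gly / AGU Ser — nonsynonymous.
Codon 5: CAC His / CAU His — synonymous.
Synonymous differences: 2.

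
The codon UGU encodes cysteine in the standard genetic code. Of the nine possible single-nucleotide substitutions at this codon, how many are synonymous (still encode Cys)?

Position 1: none → 0 synonymous.
Position 2: none → 0 synonymous.
Position 3: UGC → 1 synonymous.
Total: 0 + 0 + 1 = 1.

1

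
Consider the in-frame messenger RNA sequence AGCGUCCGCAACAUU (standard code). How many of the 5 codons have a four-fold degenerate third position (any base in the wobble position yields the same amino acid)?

Codon 1 AGC (Ser): third position 2-fold.
Codon 2 GUC (Val): third position 4-fold.
Codon 3 CGC (Arg): third position 4-fold.
Codon 4 AAC (Asn): third position 2-fold.
Codon 5 AUU (Ile): third position 3-fold.
Four-fold degenerate third positions: 2.

2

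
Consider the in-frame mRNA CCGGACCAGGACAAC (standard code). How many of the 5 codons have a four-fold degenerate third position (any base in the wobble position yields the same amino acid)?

Codon 1 CCG (Pro): third position 4-fold.
Codon 2 GAC (Asp): third position 2-fold.
Codon 3 CAG (Gln): third position 2-fold.
Codon 4 GAC (Asp): third position 2-fold.
Codon 5 AAC (Asn): third position 2-fold.
Four-fold degenerate third positions: 1.

1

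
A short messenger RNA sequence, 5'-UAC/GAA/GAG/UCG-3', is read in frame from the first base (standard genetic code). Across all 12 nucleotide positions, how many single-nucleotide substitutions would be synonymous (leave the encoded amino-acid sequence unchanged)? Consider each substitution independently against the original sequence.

Codon 1 (UAC, Tyr): 1 synonymous substitution.
Codon 2 (GAA, Glu): 1 synonymous substitution.
Codon 3 (GAG, Glu): 1 synonymous substitution.
Codon 4 (UCG, Ser): 3 synonymous substitutions.
Total: 1 + 1 + 1 + 3 = 6.

6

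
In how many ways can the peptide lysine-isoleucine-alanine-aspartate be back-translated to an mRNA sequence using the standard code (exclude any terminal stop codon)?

Lys: 2 codons.
Ile: 3 codons.
Ala: 4 codons.
Asp: 2 codons.
2 × 3 × 4 × 2 = 48.

48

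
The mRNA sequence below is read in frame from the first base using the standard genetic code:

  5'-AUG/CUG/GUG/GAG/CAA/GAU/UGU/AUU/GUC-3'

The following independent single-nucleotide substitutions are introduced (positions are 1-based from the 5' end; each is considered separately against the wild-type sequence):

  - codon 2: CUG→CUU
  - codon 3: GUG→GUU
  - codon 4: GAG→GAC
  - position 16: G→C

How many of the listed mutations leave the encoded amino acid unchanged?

2

Codon 2: CUG (Leu) → CUU (Leu) — synonymous.
Codon 3: GUG (Val) → GUU (Val) — synonymous.
Codon 4: GAG (Glu) → GAC (Asp) — missense.
Codon 6: GAU (Asp) → CAU (His) — missense.
Synonymous: 2 of 4.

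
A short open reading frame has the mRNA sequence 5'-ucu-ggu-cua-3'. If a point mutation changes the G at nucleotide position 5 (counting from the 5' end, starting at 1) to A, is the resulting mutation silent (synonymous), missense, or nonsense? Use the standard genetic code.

missense

Position 5 falls in codon 2: GGU → Gly.
After the substitution the codon is GAU → Asp.
Gly ≠ Asp, so this is a missense mutation.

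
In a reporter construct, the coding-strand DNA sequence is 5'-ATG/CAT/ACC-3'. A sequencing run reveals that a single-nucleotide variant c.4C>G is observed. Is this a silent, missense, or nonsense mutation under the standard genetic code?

Position 4 falls in codon 2: CAT → His.
After the substitution the codon is GAT → Asp.
His ≠ Asp, so this is a missense mutation.

missense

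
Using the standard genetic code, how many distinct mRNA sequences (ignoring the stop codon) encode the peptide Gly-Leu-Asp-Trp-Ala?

Gly: 4 codons.
Leu: 6 codons.
Asp: 2 codons.
Trp: 1 codon.
Ala: 4 codons.
4 × 6 × 2 × 1 × 4 = 192.

192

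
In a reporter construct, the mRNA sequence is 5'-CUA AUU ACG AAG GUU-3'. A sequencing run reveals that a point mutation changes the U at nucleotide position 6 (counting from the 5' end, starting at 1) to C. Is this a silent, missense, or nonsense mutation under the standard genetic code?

Position 6 falls in codon 2: AUU → Ile.
After the substitution the codon is AUC → Ile.
Both encode Ile, so the change is synonymous.

silent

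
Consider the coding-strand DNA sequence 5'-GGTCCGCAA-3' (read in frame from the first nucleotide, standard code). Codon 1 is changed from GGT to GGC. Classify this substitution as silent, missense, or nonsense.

silent

Position 3 falls in codon 1: GGT → Gly.
After the substitution the codon is GGC → Gly.
Both encode Gly, so the change is synonymous.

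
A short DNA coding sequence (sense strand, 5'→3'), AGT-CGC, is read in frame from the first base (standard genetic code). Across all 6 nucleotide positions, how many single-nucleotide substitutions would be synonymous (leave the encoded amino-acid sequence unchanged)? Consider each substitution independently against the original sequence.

4

Codon 1 (AGT, Ser): 1 synonymous substitution.
Codon 2 (CGC, Arg): 3 synonymous substitutions.
Total: 1 + 3 = 4.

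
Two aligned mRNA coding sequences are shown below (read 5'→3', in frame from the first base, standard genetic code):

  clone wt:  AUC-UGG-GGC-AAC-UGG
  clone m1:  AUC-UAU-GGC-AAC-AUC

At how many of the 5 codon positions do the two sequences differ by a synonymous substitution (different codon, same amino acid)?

Codon 1: AUC Ile / AUC Ile — identical.
Codon 2: UGG Trp / UAU Tyr — nonsynonymous.
Codon 3: GGC Gly / GGC Gly — identical.
Codon 4: AAC Asn / AAC Asn — identical.
Codon 5: UGG Trp / AUC Ile — nonsynonymous.
Synonymous differences: 0.

0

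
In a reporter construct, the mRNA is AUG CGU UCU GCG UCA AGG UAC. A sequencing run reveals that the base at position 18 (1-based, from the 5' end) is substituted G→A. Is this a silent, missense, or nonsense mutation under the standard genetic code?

Position 18 falls in codon 6: AGG → Arg.
After the substitution the codon is AGA → Arg.
Both encode Arg, so the change is synonymous.

silent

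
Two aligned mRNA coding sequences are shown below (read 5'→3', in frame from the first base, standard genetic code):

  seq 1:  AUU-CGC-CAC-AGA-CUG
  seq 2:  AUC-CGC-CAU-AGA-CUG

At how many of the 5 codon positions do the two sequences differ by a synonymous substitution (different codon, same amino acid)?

2

Codon 1: AUU Ile / AUC Ile — synonymous.
Codon 2: CGC Arg / CGC Arg — identical.
Codon 3: CAC His / CAU His — synonymous.
Codon 4: AGA Arg / AGA Arg — identical.
Codon 5: CUG Leu / CUG Leu — identical.
Synonymous differences: 2.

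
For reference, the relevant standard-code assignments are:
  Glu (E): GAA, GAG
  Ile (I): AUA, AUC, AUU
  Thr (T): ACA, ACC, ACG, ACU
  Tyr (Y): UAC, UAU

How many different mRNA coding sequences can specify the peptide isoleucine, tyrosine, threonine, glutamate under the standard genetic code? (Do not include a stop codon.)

48

Ile: 3 codons.
Tyr: 2 codons.
Thr: 4 codons.
Glu: 2 codons.
3 × 2 × 4 × 2 = 48.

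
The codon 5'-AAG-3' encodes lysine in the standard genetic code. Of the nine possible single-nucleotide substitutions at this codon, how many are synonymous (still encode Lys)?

Position 1: none → 0 synonymous.
Position 2: none → 0 synonymous.
Position 3: AAA → 1 synonymous.
Total: 0 + 0 + 1 = 1.

1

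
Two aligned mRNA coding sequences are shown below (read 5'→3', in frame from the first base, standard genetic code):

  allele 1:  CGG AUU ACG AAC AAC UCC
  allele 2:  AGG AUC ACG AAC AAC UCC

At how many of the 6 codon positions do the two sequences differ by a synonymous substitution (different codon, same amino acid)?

2

Codon 1: CGG Arg / AGG Arg — synonymous.
Codon 2: AUU Ile / AUC Ile — synonymous.
Codon 3: ACG Thr / ACG Thr — identical.
Codon 4: AAC Asn / AAC Asn — identical.
Codon 5: AAC Asn / AAC Asn — identical.
Codon 6: UCC Ser / UCC Ser — identical.
Synonymous differences: 2.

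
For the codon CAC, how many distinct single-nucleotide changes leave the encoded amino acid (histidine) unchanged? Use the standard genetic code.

1

Position 1: none → 0 synonymous.
Position 2: none → 0 synonymous.
Position 3: CAT → 1 synonymous.
Total: 0 + 0 + 1 = 1.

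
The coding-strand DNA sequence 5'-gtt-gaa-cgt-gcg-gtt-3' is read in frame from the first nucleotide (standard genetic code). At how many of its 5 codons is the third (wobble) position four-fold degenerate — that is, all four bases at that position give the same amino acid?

Codon 1 GTT (Val): third position 4-fold.
Codon 2 GAA (Glu): third position 2-fold.
Codon 3 CGT (Arg): third position 4-fold.
Codon 4 GCG (Ala): third position 4-fold.
Codon 5 GTT (Val): third position 4-fold.
Four-fold degenerate third positions: 4.

4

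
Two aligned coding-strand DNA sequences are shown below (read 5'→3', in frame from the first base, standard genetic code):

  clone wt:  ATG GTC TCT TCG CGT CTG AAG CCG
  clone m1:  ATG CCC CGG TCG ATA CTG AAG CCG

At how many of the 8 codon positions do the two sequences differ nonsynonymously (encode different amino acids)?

Codon 1: ATG Met / ATG Met — identical.
Codon 2: GTC Val / CCC Pro — nonsynonymous.
Codon 3: TCT Ser / CGG Arg — nonsynonymous.
Codon 4: TCG Ser / TCG Ser — identical.
Codon 5: CGT Arg / ATA Ile — nonsynonymous.
Codon 6: CTG Leu / CTG Leu — identical.
Codon 7: AAG Lys / AAG Lys — identical.
Codon 8: CCG Pro / CCG Pro — identical.
Nonsynonymous differences: 3.

3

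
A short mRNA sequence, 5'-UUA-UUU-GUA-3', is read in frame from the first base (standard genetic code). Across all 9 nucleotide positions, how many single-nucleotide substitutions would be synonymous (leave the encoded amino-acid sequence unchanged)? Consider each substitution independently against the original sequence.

Codon 1 (UUA, Leu): 2 synonymous substitutions.
Codon 2 (UUU, Phe): 1 synonymous substitution.
Codon 3 (GUA, Val): 3 synonymous substitutions.
Total: 2 + 1 + 3 = 6.

6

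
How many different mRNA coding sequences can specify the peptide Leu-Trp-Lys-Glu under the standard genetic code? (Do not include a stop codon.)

24

Leu: 6 codons.
Trp: 1 codon.
Lys: 2 codons.
Glu: 2 codons.
6 × 1 × 2 × 2 = 24.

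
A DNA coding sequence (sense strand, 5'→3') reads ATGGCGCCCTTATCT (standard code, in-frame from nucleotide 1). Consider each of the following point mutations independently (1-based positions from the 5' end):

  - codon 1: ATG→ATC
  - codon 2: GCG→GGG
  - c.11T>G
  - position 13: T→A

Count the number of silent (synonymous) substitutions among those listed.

0

Codon 1: ATG (Met) → ATC (Ile) — missense.
Codon 2: GCG (Ala) → GGG (Gly) — missense.
Codon 4: TTA (Leu) → TGA (Stop) — nonsense.
Codon 5: TCT (Ser) → ACT (Thr) — missense.
Synonymous: 0 of 4.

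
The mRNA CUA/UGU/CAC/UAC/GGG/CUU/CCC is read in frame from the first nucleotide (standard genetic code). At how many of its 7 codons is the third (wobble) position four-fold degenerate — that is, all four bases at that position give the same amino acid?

4

Codon 1 CUA (Leu): third position 4-fold.
Codon 2 UGU (Cys): third position 2-fold.
Codon 3 CAC (His): third position 2-fold.
Codon 4 UAC (Tyr): third position 2-fold.
Codon 5 GGG (Gly): third position 4-fold.
Codon 6 CUU (Leu): third position 4-fold.
Codon 7 CCC (Pro): third position 4-fold.
Four-fold degenerate third positions: 4.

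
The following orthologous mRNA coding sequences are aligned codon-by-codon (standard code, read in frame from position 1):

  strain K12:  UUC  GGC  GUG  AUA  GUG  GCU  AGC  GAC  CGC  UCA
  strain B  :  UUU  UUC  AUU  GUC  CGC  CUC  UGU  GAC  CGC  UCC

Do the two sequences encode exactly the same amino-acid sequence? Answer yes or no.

Codon 1: UUC Phe / UUU Phe — synonymous.
Codon 2: GGC Gly / UUC Phe — nonsynonymous.
Codon 3: GUG Val / AUU Ile — nonsynonymous.
Codon 4: AUA Ile / GUC Val — nonsynonymous.
Codon 5: GUG Val / CGC Arg — nonsynonymous.
Codon 6: GCU Ala / CUC Leu — nonsynonymous.
Codon 7: AGC Ser / UGU Cys — nonsynonymous.
Codon 8: GAC Asp / GAC Asp — identical.
Codon 9: CGC Arg / CGC Arg — identical.
Codon 10: UCA Ser / UCC Ser — synonymous.
Nonsynonymous differences: 6 → different protein.

no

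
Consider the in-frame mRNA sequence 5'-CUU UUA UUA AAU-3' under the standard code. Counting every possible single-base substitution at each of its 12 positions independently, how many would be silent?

8

Codon 1 (CUU, Leu): 3 synonymous substitutions.
Codon 2 (UUA, Leu): 2 synonymous substitutions.
Codon 3 (UUA, Leu): 2 synonymous substitutions.
Codon 4 (AAU, Asn): 1 synonymous substitution.
Total: 3 + 2 + 2 + 1 = 8.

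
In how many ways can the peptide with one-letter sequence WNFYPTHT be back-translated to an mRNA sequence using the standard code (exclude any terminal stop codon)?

1024

Trp: 1 codon.
Asn: 2 codons.
Phe: 2 codons.
Tyr: 2 codons.
Pro: 4 codons.
Thr: 4 codons.
His: 2 codons.
Thr: 4 codons.
1 × 2 × 2 × 2 × 4 × 4 × 2 × 4 = 1024.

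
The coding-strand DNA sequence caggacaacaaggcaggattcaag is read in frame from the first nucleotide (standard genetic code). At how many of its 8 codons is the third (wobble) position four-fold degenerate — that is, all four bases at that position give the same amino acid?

2

Codon 1 CAG (Gln): third position 2-fold.
Codon 2 GAC (Asp): third position 2-fold.
Codon 3 AAC (Asn): third position 2-fold.
Codon 4 AAG (Lys): third position 2-fold.
Codon 5 GCA (Ala): third position 4-fold.
Codon 6 GGA (Gly): third position 4-fold.
Codon 7 TTC (Phe): third position 2-fold.
Codon 8 AAG (Lys): third position 2-fold.
Four-fold degenerate third positions: 2.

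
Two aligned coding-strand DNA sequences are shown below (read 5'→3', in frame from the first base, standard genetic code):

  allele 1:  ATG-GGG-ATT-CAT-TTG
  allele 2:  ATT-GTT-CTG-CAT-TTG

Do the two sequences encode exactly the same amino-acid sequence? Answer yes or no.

Codon 1: ATG Met / ATT Ile — nonsynonymous.
Codon 2: GGG Gly / GTT Val — nonsynonymous.
Codon 3: ATT Ile / CTG Leu — nonsynonymous.
Codon 4: CAT His / CAT His — identical.
Codon 5: TTG Leu / TTG Leu — identical.
Nonsynonymous differences: 3 → different protein.

no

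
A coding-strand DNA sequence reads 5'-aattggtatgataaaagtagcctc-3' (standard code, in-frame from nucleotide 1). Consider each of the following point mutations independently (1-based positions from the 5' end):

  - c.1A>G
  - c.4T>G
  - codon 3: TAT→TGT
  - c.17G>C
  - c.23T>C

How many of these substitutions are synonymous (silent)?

0

Codon 1: AAT (Asn) → GAT (Asp) — missense.
Codon 2: TGG (Trp) → GGG (Gly) — missense.
Codon 3: TAT (Tyr) → TGT (Cys) — missense.
Codon 6: AGT (Ser) → ACT (Thr) — missense.
Codon 8: CTC (Leu) → CCC (Pro) — missense.
Synonymous: 0 of 5.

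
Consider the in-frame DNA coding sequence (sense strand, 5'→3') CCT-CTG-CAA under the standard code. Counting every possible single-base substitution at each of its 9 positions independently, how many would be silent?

Codon 1 (CCT, Pro): 3 synonymous substitutions.
Codon 2 (CTG, Leu): 4 synonymous substitutions.
Codon 3 (CAA, Gln): 1 synonymous substitution.
Total: 3 + 4 + 1 = 8.

8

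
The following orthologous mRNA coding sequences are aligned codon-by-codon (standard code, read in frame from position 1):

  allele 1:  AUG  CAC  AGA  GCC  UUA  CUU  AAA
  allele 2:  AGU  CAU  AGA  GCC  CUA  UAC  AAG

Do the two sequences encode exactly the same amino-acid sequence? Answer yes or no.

Codon 1: AUG Met / AGU Ser — nonsynonymous.
Codon 2: CAC His / CAU His — synonymous.
Codon 3: AGA Arg / AGA Arg — identical.
Codon 4: GCC Ala / GCC Ala — identical.
Codon 5: UUA Leu / CUA Leu — synonymous.
Codon 6: CUU Leu / UAC Tyr — nonsynonymous.
Codon 7: AAA Lys / AAG Lys — synonymous.
Nonsynonymous differences: 2 → different protein.

no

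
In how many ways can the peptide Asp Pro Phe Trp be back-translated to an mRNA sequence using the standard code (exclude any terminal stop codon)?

Asp: 2 codons.
Pro: 4 codons.
Phe: 2 codons.
Trp: 1 codon.
2 × 4 × 2 × 1 = 16.

16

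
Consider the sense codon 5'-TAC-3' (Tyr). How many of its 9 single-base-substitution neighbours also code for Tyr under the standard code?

1

Position 1: none → 0 synonymous.
Position 2: none → 0 synonymous.
Position 3: TAT → 1 synonymous.
Total: 0 + 0 + 1 = 1.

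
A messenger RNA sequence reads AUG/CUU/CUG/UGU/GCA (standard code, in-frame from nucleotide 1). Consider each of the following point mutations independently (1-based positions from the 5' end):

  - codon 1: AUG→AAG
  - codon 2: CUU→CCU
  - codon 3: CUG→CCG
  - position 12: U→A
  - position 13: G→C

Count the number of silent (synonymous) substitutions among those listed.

Codon 1: AUG (Met) → AAG (Lys) — missense.
Codon 2: CUU (Leu) → CCU (Pro) — missense.
Codon 3: CUG (Leu) → CCG (Pro) — missense.
Codon 4: UGU (Cys) → UGA (Stop) — nonsense.
Codon 5: GCA (Ala) → CCA (Pro) — missense.
Synonymous: 0 of 5.

0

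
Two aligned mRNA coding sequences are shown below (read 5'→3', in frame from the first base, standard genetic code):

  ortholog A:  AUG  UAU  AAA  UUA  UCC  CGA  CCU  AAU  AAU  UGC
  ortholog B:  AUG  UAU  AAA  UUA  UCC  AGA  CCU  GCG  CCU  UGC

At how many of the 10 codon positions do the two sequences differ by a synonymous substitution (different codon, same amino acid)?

1

Codon 1: AUG Met / AUG Met — identical.
Codon 2: UAU Tyr / UAU Tyr — identical.
Codon 3: AAA Lys / AAA Lys — identical.
Codon 4: UUA Leu / UUA Leu — identical.
Codon 5: UCC Ser / UCC Ser — identical.
Codon 6: CGA Arg / AGA Arg — synonymous.
Codon 7: CCU Pro / CCU Pro — identical.
Codon 8: AAU Asn / GCG Ala — nonsynonymous.
Codon 9: AAU Asn / CCU Pro — nonsynonymous.
Codon 10: UGC Cys / UGC Cys — identical.
Synonymous differences: 1.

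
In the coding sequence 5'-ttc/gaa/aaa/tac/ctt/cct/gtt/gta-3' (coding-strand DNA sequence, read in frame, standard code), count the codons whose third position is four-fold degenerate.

Codon 1 TTC (Phe): third position 2-fold.
Codon 2 GAA (Glu): third position 2-fold.
Codon 3 AAA (Lys): third position 2-fold.
Codon 4 TAC (Tyr): third position 2-fold.
Codon 5 CTT (Leu): third position 4-fold.
Codon 6 CCT (Pro): third position 4-fold.
Codon 7 GTT (Val): third position 4-fold.
Codon 8 GTA (Val): third position 4-fold.
Four-fold degenerate third positions: 4.

4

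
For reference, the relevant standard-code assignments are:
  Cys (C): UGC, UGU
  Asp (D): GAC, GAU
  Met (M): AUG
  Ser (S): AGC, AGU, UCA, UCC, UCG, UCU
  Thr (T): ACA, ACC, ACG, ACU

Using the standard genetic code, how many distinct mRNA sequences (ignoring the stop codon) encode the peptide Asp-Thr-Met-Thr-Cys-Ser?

Asp: 2 codons.
Thr: 4 codons.
Met: 1 codon.
Thr: 4 codons.
Cys: 2 codons.
Ser: 6 codons.
2 × 4 × 1 × 4 × 2 × 6 = 384.

384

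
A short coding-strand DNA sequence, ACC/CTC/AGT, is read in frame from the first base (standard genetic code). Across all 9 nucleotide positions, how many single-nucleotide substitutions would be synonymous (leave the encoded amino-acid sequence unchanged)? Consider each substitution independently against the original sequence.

7

Codon 1 (ACC, Thr): 3 synonymous substitutions.
Codon 2 (CTC, Leu): 3 synonymous substitutions.
Codon 3 (AGT, Ser): 1 synonymous substitution.
Total: 3 + 3 + 1 = 7.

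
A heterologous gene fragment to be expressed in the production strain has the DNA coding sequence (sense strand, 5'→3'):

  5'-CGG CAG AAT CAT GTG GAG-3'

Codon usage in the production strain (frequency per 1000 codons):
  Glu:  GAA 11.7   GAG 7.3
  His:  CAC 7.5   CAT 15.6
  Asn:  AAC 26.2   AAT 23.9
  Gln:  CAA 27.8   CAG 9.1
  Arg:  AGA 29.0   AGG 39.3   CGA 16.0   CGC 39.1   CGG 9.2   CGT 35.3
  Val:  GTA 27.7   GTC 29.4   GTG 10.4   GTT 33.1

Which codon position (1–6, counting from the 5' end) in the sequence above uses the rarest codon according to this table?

Codon 1 CGG (Arg): 9.2 per 1000.
Codon 2 CAG (Gln): 9.1 per 1000.
Codon 3 AAT (Asn): 23.9 per 1000.
Codon 4 CAT (His): 15.6 per 1000.
Codon 5 GTG (Val): 10.4 per 1000.
Codon 6 GAG (Glu): 7.3 per 1000.
Lowest frequency is 7.3 at codon 6.

6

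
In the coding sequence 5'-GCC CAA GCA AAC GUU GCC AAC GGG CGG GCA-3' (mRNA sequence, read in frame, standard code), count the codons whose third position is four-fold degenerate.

7

Codon 1 GCC (Ala): third position 4-fold.
Codon 2 CAA (Gln): third position 2-fold.
Codon 3 GCA (Ala): third position 4-fold.
Codon 4 AAC (Asn): third position 2-fold.
Codon 5 GUU (Val): third position 4-fold.
Codon 6 GCC (Ala): third position 4-fold.
Codon 7 AAC (Asn): third position 2-fold.
Codon 8 GGG (Gly): third position 4-fold.
Codon 9 CGG (Arg): third position 4-fold.
Codon 10 GCA (Ala): third position 4-fold.
Four-fold degenerate third positions: 7.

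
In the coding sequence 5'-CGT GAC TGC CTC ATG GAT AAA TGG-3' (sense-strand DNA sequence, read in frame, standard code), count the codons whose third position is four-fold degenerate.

Codon 1 CGT (Arg): third position 4-fold.
Codon 2 GAC (Asp): third position 2-fold.
Codon 3 TGC (Cys): third position 2-fold.
Codon 4 CTC (Leu): third position 4-fold.
Codon 5 ATG (Met): third position 1-fold.
Codon 6 GAT (Asp): third position 2-fold.
Codon 7 AAA (Lys): third position 2-fold.
Codon 8 TGG (Trp): third position 1-fold.
Four-fold degenerate third positions: 2.

2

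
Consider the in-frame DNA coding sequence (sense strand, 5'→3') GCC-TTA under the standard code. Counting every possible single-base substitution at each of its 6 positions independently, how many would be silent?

Codon 1 (GCC, Ala): 3 synonymous substitutions.
Codon 2 (TTA, Leu): 2 synonymous substitutions.
Total: 3 + 2 = 5.

5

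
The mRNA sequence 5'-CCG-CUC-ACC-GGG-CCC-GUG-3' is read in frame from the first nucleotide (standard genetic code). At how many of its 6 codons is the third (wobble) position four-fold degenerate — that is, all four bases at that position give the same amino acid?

6

Codon 1 CCG (Pro): third position 4-fold.
Codon 2 CUC (Leu): third position 4-fold.
Codon 3 ACC (Thr): third position 4-fold.
Codon 4 GGG (Gly): third position 4-fold.
Codon 5 CCC (Pro): third position 4-fold.
Codon 6 GUG (Val): third position 4-fold.
Four-fold degenerate third positions: 6.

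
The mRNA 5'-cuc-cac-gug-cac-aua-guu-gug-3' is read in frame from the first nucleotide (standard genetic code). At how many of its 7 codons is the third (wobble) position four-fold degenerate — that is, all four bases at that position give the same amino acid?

Codon 1 CUC (Leu): third position 4-fold.
Codon 2 CAC (His): third position 2-fold.
Codon 3 GUG (Val): third position 4-fold.
Codon 4 CAC (His): third position 2-fold.
Codon 5 AUA (Ile): third position 3-fold.
Codon 6 GUU (Val): third position 4-fold.
Codon 7 GUG (Val): third position 4-fold.
Four-fold degenerate third positions: 4.

4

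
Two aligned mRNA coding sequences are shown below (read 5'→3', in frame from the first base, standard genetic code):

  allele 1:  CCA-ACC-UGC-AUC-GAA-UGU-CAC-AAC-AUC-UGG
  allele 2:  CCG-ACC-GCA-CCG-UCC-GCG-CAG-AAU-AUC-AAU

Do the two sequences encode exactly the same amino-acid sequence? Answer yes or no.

Codon 1: CCA Pro / CCG Pro — synonymous.
Codon 2: ACC Thr / ACC Thr — identical.
Codon 3: UGC Cys / GCA Ala — nonsynonymous.
Codon 4: AUC Ile / CCG Pro — nonsynonymous.
Codon 5: GAA Glu / UCC Ser — nonsynonymous.
Codon 6: UGU Cys / GCG Ala — nonsynonymous.
Codon 7: CAC His / CAG Gln — nonsynonymous.
Codon 8: AAC Asn / AAU Asn — synonymous.
Codon 9: AUC Ile / AUC Ile — identical.
Codon 10: UGG Trp / AAU Asn — nonsynonymous.
Nonsynonymous differences: 6 → different protein.

no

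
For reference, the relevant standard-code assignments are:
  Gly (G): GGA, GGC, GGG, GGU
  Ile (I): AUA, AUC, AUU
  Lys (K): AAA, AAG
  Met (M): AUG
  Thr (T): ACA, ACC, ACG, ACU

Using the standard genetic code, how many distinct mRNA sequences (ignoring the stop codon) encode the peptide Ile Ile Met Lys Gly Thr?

288

Ile: 3 codons.
Ile: 3 codons.
Met: 1 codon.
Lys: 2 codons.
Gly: 4 codons.
Thr: 4 codons.
3 × 3 × 1 × 2 × 4 × 4 = 288.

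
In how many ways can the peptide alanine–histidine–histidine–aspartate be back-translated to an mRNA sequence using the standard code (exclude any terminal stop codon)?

32

Ala: 4 codons.
His: 2 codons.
His: 2 codons.
Asp: 2 codons.
4 × 2 × 2 × 2 = 32.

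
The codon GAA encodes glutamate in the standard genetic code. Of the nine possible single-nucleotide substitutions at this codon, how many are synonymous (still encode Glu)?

Position 1: none → 0 synonymous.
Position 2: none → 0 synonymous.
Position 3: GAG → 1 synonymous.
Total: 0 + 0 + 1 = 1.

1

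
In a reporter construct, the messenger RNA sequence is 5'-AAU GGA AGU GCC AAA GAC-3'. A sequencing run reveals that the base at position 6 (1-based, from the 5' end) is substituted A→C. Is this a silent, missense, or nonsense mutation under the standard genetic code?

Position 6 falls in codon 2: GGA → Gly.
After the substitution the codon is GGC → Gly.
Both encode Gly, so the change is synonymous.

silent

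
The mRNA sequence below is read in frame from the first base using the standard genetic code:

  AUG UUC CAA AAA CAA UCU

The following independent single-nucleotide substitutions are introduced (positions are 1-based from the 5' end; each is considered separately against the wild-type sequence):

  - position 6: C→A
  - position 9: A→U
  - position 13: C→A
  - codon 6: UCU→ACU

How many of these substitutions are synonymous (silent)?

Codon 2: UUC (Phe) → UUA (Leu) — missense.
Codon 3: CAA (Gln) → CAU (His) — missense.
Codon 5: CAA (Gln) → AAA (Lys) — missense.
Codon 6: UCU (Ser) → ACU (Thr) — missense.
Synonymous: 0 of 4.

0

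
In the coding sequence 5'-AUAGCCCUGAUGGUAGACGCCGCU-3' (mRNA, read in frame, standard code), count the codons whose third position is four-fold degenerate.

5

Codon 1 AUA (Ile): third position 3-fold.
Codon 2 GCC (Ala): third position 4-fold.
Codon 3 CUG (Leu): third position 4-fold.
Codon 4 AUG (Met): third position 1-fold.
Codon 5 GUA (Val): third position 4-fold.
Codon 6 GAC (Asp): third position 2-fold.
Codon 7 GCC (Ala): third position 4-fold.
Codon 8 GCU (Ala): third position 4-fold.
Four-fold degenerate third positions: 5.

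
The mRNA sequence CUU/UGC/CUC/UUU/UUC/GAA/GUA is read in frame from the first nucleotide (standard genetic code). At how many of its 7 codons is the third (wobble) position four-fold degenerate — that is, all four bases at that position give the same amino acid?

Codon 1 CUU (Leu): third position 4-fold.
Codon 2 UGC (Cys): third position 2-fold.
Codon 3 CUC (Leu): third position 4-fold.
Codon 4 UUU (Phe): third position 2-fold.
Codon 5 UUC (Phe): third position 2-fold.
Codon 6 GAA (Glu): third position 2-fold.
Codon 7 GUA (Val): third position 4-fold.
Four-fold degenerate third positions: 3.

3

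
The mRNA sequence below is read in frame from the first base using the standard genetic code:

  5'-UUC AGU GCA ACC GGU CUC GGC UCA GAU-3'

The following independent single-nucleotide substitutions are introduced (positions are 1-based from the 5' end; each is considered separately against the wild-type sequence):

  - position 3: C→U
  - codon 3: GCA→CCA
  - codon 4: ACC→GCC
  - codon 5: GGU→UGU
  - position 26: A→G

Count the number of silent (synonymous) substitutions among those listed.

Codon 1: UUC (Phe) → UUU (Phe) — synonymous.
Codon 3: GCA (Ala) → CCA (Pro) — missense.
Codon 4: ACC (Thr) → GCC (Ala) — missense.
Codon 5: GGU (Gly) → UGU (Cys) — missense.
Codon 9: GAU (Asp) → GGU (Gly) — missense.
Synonymous: 1 of 5.

1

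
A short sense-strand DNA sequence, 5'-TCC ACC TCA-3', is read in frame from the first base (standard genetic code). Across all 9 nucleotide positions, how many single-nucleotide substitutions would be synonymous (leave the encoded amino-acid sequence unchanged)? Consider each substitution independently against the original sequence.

Codon 1 (TCC, Ser): 3 synonymous substitutions.
Codon 2 (ACC, Thr): 3 synonymous substitutions.
Codon 3 (TCA, Ser): 3 synonymous substitutions.
Total: 3 + 3 + 3 = 9.

9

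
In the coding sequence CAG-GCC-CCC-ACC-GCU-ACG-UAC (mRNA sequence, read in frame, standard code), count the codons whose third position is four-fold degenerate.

5

Codon 1 CAG (Gln): third position 2-fold.
Codon 2 GCC (Ala): third position 4-fold.
Codon 3 CCC (Pro): third position 4-fold.
Codon 4 ACC (Thr): third position 4-fold.
Codon 5 GCU (Ala): third position 4-fold.
Codon 6 ACG (Thr): third position 4-fold.
Codon 7 UAC (Tyr): third position 2-fold.
Four-fold degenerate third positions: 5.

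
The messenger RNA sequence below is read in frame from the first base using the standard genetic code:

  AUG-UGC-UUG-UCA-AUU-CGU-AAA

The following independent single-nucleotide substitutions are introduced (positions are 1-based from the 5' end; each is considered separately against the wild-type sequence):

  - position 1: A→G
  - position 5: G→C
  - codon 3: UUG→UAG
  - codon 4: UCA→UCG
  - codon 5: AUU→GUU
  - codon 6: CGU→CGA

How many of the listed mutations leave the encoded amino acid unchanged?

Codon 1: AUG (Met) → GUG (Val) — missense.
Codon 2: UGC (Cys) → UCC (Ser) — missense.
Codon 3: UUG (Leu) → UAG (Stop) — nonsense.
Codon 4: UCA (Ser) → UCG (Ser) — synonymous.
Codon 5: AUU (Ile) → GUU (Val) — missense.
Codon 6: CGU (Arg) → CGA (Arg) — synonymous.
Synonymous: 2 of 6.

2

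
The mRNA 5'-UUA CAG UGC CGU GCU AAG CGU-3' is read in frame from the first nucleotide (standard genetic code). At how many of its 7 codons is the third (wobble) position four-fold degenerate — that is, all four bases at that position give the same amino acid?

Codon 1 UUA (Leu): third position 2-fold.
Codon 2 CAG (Gln): third position 2-fold.
Codon 3 UGC (Cys): third position 2-fold.
Codon 4 CGU (Arg): third position 4-fold.
Codon 5 GCU (Ala): third position 4-fold.
Codon 6 AAG (Lys): third position 2-fold.
Codon 7 CGU (Arg): third position 4-fold.
Four-fold degenerate third positions: 3.

3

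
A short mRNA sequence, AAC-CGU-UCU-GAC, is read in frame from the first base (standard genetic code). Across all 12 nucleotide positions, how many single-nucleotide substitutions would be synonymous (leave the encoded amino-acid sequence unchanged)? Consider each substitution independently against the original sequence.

8

Codon 1 (AAC, Asn): 1 synonymous substitution.
Codon 2 (CGU, Arg): 3 synonymous substitutions.
Codon 3 (UCU, Ser): 3 synonymous substitutions.
Codon 4 (GAC, Asp): 1 synonymous substitution.
Total: 1 + 3 + 3 + 1 = 8.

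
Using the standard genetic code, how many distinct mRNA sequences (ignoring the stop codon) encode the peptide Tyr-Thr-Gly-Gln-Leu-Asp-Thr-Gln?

Tyr: 2 codons.
Thr: 4 codons.
Gly: 4 codons.
Gln: 2 codons.
Leu: 6 codons.
Asp: 2 codons.
Thr: 4 codons.
Gln: 2 codons.
2 × 4 × 4 × 2 × 6 × 2 × 4 × 2 = 6144.

6144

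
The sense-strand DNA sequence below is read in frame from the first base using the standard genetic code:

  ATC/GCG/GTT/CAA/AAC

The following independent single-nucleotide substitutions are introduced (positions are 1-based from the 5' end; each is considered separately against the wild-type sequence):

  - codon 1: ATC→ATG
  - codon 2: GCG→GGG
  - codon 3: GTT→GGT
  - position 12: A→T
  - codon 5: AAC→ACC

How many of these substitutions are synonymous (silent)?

Codon 1: ATC (Ile) → ATG (Met) — missense.
Codon 2: GCG (Ala) → GGG (Gly) — missense.
Codon 3: GTT (Val) → GGT (Gly) — missense.
Codon 4: CAA (Gln) → CAT (His) — missense.
Codon 5: AAC (Asn) → ACC (Thr) — missense.
Synonymous: 0 of 5.

0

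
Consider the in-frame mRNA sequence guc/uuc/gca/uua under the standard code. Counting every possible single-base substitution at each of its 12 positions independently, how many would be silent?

9

Codon 1 (GUC, Val): 3 synonymous substitutions.
Codon 2 (UUC, Phe): 1 synonymous substitution.
Codon 3 (GCA, Ala): 3 synonymous substitutions.
Codon 4 (UUA, Leu): 2 synonymous substitutions.
Total: 3 + 1 + 3 + 2 = 9.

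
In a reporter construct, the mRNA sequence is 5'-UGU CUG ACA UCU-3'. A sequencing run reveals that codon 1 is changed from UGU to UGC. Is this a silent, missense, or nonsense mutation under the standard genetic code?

silent

Position 3 falls in codon 1: UGU → Cys.
After the substitution the codon is UGC → Cys.
Both encode Cys, so the change is synonymous.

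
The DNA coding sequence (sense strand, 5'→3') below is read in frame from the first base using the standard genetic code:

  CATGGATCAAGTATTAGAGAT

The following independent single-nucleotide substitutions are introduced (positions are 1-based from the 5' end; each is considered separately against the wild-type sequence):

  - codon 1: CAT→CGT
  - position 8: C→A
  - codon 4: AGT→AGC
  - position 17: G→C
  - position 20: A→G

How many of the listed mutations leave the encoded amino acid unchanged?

1

Codon 1: CAT (His) → CGT (Arg) — missense.
Codon 3: TCA (Ser) → TAA (Stop) — nonsense.
Codon 4: AGT (Ser) → AGC (Ser) — synonymous.
Codon 6: AGA (Arg) → ACA (Thr) — missense.
Codon 7: GAT (Asp) → GGT (Gly) — missense.
Synonymous: 1 of 5.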